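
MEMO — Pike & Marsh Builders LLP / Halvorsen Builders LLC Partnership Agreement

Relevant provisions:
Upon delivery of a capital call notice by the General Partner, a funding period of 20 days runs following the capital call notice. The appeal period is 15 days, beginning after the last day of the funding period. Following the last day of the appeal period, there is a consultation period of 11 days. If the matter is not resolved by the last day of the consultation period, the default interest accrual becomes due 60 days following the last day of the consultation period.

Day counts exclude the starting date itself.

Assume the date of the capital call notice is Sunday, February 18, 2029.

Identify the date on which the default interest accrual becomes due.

June 4, 2029

Adding 20 calendar days to February 18, 2029 gives March 10, 2029, which is the last day of the funding period.
Adding 15 calendar days to March 10, 2029 gives March 25, 2029, which is the last day of the appeal period.
Adding 11 calendar days to March 25, 2029 gives April 5, 2029, which is the last day of the consultation period.
The date on which the default interest accrual becomes due: April 5, 2029 + 60 days = June 4, 2029.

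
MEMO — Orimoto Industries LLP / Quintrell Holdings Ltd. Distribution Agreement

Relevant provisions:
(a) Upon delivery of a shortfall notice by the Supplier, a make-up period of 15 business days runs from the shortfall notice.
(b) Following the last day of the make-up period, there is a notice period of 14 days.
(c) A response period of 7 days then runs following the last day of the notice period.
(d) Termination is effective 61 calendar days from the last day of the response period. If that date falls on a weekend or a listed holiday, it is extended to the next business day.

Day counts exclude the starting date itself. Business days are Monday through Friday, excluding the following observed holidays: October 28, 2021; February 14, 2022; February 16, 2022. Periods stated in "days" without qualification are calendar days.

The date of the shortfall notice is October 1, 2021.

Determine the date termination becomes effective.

January 12, 2022

The last day of the make-up period: counting 15 business days from Friday, October 1, 2021 (Oct 4, Oct 5, Oct 6, Oct 7, …, Oct 20, Oct 21, Oct 22, skipping weekends) reaches Friday, October 22, 2021.
The last day of the notice period: 14 calendar days after October 22, 2021 is November 5, 2021.
The last day of the response period: 7 calendar days after November 5, 2021 is November 12, 2021.
Adding 61 calendar days to November 12, 2021 gives January 12, 2022, which is the date termination becomes effective. January 12, 2022 is a Wednesday and is not a listed holiday, so no roll-forward applies.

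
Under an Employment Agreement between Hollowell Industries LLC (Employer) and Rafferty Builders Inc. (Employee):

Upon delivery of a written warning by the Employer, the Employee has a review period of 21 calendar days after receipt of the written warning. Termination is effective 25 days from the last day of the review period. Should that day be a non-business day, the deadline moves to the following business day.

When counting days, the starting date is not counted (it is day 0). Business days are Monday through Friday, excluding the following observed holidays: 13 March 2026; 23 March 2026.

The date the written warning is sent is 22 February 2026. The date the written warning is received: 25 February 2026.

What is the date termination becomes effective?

The last day of the review period: 21 calendar days after 25 February 2026 is 18 March 2026.
Adding 25 calendar days to 18 March 2026 gives 12 April 2026, which is the date termination becomes effective. That falls on a Sunday, so it rolls to the next business day, Monday, 13 April 2026.

13 April 2026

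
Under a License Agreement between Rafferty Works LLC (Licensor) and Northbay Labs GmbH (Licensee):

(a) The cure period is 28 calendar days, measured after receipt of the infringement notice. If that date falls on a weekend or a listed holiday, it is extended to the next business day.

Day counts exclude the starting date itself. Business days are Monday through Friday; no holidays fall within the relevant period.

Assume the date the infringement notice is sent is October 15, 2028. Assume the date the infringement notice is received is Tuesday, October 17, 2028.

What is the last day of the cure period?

November 14, 2028

The last day of the cure period: October 17, 2028 + 28 days = November 14, 2028. November 14, 2028 is a Tuesday, so no roll-forward applies.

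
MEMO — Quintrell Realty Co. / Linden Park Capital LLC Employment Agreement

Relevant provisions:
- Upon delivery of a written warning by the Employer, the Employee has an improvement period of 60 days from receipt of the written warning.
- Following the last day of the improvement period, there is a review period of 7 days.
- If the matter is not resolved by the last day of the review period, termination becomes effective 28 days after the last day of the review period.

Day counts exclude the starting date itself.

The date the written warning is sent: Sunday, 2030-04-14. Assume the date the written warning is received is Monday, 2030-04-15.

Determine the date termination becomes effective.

Adding 60 calendar days to 2030-04-15 gives 2030-06-14, which is the last day of the improvement period.
Adding 7 calendar days to 2030-06-14 gives 2030-06-21, which is the last day of the review period.
Adding 28 calendar days to 2030-06-21 gives 2030-07-19, which is the date termination becomes effective.

2030-07-19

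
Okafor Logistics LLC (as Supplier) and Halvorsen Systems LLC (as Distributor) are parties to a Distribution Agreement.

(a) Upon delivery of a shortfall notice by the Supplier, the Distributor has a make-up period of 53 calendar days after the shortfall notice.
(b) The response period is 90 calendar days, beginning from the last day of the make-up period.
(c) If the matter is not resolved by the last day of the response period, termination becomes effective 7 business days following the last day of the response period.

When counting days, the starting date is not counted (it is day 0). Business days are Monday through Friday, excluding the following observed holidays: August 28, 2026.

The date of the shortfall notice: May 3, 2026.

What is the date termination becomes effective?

October 2, 2026

The last day of the make-up period: 53 calendar days after May 3, 2026 is June 25, 2026.
Adding 90 calendar days to June 25, 2026 gives September 23, 2026, which is the last day of the response period.
From Wednesday, September 23, 2026, 7 business days (Sep 24, Sep 25, Sep 28, Sep 29, Sep 30, Oct 1, Oct 2, skipping weekends) brings us to Friday, October 2, 2026, which is the date termination becomes effective.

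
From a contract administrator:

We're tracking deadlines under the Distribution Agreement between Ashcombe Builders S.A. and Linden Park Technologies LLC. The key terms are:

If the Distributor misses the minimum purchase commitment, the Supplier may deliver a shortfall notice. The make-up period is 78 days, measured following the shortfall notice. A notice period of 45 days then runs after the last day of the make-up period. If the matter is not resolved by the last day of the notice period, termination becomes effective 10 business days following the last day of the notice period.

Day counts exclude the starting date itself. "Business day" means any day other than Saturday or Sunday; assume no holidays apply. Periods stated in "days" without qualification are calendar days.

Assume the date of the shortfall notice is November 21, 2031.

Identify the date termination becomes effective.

The last day of the make-up period: November 21, 2031 + 78 days = February 7, 2032.
The last day of the notice period: February 7, 2032 + 45 days = March 23, 2032.
The date termination becomes effective: 10 business days after Tuesday, March 23, 2032, skipping weekends — Mar 24, Mar 25, Mar 26, Mar 29, Mar 30, Mar 31, Apr 1, Apr 2, Apr 5, Apr 6 — lands on Tuesday, April 6, 2032.

April 6, 2032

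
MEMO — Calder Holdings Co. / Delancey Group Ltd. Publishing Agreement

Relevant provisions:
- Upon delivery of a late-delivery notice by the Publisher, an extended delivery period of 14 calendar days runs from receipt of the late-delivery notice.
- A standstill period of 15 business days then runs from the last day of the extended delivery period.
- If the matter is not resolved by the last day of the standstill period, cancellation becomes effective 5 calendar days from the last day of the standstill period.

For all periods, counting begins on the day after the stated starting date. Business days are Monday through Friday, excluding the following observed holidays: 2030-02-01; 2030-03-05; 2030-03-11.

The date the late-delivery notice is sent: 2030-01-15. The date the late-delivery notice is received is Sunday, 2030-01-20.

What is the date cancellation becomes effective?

Adding 14 calendar days to 2030-01-20 gives 2030-02-03, which is the last day of the extended delivery period.
The last day of the standstill period: counting 15 business days from Sunday, 2030-02-03 (Feb 4, Feb 5, Feb 6, Feb 7, …, Feb 20, Feb 21, Feb 22, skipping weekends) reaches Friday, 2030-02-22.
The date cancellation becomes effective: 2030-02-22 + 5 days = 2030-02-27.

2030-02-27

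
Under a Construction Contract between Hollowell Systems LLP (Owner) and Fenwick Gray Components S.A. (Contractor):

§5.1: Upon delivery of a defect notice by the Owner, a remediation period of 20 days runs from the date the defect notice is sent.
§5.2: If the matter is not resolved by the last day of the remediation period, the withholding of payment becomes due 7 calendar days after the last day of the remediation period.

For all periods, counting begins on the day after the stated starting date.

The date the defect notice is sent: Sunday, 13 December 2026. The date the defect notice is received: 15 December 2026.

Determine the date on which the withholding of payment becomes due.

The last day of the remediation period: 13 December 2026 + 20 days = 2 January 2027.
Adding 7 calendar days to 2 January 2027 gives 9 January 2027, which is the date on which the withholding of payment becomes due.

9 January 2027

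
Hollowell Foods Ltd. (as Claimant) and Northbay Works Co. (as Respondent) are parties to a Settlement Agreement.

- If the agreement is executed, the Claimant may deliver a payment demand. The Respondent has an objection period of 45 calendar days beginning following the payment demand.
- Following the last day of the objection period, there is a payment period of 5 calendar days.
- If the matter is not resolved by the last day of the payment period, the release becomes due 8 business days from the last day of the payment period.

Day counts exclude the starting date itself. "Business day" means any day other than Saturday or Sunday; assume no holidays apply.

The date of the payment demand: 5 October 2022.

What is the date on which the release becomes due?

The last day of the objection period: 45 calendar days after 5 October 2022 is 19 November 2022.
The last day of the payment period: 5 calendar days after 19 November 2022 is 24 November 2022.
The date on which the release becomes due: counting 8 business days from Thursday, 24 November 2022 (Nov 25, Nov 28, Nov 29, Nov 30, Dec 1, Dec 2, Dec 5, Dec 6, skipping weekends) reaches Tuesday, 6 December 2022.

6 December 2022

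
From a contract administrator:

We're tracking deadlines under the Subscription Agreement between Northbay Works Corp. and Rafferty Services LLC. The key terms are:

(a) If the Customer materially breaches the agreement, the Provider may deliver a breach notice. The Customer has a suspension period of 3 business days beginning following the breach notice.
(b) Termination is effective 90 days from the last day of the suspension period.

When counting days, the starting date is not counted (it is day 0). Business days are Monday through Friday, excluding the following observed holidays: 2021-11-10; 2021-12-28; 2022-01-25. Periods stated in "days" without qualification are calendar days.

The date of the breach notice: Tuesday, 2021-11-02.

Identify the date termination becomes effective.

2022-02-03

The last day of the suspension period: counting 3 business days from Tuesday, 2021-11-02 (Nov 3, Nov 4, Nov 5, skipping weekends) reaches Friday, 2021-11-05.
Adding 90 calendar days to 2021-11-05 gives 2022-02-03, which is the date termination becomes effective.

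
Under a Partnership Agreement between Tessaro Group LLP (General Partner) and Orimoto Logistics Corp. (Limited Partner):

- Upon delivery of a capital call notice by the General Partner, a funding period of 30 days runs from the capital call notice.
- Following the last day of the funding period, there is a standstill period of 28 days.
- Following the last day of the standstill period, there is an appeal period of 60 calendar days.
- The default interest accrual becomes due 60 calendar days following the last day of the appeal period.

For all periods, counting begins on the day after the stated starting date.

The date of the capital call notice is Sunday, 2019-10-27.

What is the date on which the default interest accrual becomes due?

The last day of the funding period: 30 calendar days after 2019-10-27 is 2019-11-26.
The last day of the standstill period: 28 calendar days after 2019-11-26 is 2019-12-24.
The last day of the appeal period: 2019-12-24 + 60 days = 2020-02-22.
The date on which the default interest accrual becomes due: 60 calendar days after 2020-02-22 is 2020-04-22.

2020-04-22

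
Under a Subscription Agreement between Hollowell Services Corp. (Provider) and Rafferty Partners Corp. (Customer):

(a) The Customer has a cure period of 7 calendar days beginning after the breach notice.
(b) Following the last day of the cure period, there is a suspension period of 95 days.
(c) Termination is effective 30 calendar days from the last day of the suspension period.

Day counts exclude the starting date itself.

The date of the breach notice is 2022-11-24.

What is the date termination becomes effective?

The last day of the cure period: 7 calendar days after 2022-11-24 is 2022-12-01.
The last day of the suspension period: 2022-12-01 + 95 days = 2023-03-06.
The date termination becomes effective: 30 calendar days after 2023-03-06 is 2023-04-05.

2023-04-05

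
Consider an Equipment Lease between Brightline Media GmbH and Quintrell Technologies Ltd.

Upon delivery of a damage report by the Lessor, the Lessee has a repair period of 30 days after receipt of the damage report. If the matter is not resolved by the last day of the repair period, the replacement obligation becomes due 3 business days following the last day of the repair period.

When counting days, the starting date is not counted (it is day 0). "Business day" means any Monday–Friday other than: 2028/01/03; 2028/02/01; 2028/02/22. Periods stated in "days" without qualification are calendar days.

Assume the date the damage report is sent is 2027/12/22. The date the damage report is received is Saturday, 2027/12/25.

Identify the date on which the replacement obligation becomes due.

The last day of the repair period: 30 calendar days after 2027/12/25 is 2028/01/24.
The date on which the replacement obligation becomes due: 3 business days after Monday, 2028/01/24, skipping weekends — Jan 25, Jan 26, Jan 27 — lands on Thursday, 2028/01/27.

2028/01/27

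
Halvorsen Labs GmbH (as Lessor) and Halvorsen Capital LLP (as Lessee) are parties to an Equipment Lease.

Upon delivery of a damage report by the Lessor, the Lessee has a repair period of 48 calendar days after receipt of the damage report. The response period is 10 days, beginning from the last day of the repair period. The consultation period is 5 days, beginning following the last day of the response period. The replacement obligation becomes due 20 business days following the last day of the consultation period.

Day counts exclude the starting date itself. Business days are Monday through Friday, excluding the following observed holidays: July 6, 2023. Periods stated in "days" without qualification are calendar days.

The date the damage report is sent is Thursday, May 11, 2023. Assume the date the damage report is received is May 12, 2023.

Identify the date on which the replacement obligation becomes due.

The last day of the repair period: 48 calendar days after May 12, 2023 is June 29, 2023.
The last day of the response period: 10 calendar days after June 29, 2023 is July 9, 2023.
The last day of the consultation period: July 9, 2023 + 5 days = July 14, 2023.
From Friday, July 14, 2023, 20 business days (Jul 17, Jul 18, Jul 19, Jul 20, …, Aug 9, Aug 10, Aug 11, skipping weekends) brings us to Friday, August 11, 2023, which is the date on which the replacement obligation becomes due.

August 11, 2023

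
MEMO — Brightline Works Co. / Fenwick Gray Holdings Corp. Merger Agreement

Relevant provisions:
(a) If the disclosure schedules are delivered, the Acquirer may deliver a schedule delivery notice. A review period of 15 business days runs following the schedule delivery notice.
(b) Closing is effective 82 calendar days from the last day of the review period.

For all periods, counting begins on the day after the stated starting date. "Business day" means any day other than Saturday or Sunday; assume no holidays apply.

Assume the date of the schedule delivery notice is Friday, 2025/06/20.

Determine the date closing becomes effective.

2025/10/01

From Friday, 2025/06/20, 15 business days (Jun 23, Jun 24, Jun 25, Jun 26, …, Jul 9, Jul 10, Jul 11, skipping weekends) brings us to Friday, 2025/07/11, which is the last day of the review period.
The date closing becomes effective: 2025/07/11 + 82 days = 2025/10/01.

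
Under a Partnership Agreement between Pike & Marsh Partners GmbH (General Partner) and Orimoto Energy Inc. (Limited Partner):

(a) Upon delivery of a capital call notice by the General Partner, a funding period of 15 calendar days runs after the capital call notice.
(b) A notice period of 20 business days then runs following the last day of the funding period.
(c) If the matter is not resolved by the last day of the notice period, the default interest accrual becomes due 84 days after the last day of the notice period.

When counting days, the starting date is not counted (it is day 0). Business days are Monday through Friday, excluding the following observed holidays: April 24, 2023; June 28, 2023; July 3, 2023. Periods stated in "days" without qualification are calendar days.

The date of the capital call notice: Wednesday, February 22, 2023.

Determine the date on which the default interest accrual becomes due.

The last day of the funding period: February 22, 2023 + 15 days = March 9, 2023.
The last day of the notice period: counting 20 business days from Thursday, March 9, 2023 (Mar 10, Mar 13, Mar 14, Mar 15, …, Apr 4, Apr 5, Apr 6, skipping weekends) reaches Thursday, April 6, 2023.
The date on which the default interest accrual becomes due: 84 calendar days after April 6, 2023 is June 29, 2023.

June 29, 2023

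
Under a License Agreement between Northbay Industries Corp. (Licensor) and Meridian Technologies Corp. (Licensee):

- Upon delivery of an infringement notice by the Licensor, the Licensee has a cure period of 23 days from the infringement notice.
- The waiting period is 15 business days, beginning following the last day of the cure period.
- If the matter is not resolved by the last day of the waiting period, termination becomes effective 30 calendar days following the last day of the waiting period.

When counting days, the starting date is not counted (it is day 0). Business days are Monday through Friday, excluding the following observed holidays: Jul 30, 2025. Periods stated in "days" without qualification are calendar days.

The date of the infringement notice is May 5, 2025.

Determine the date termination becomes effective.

Adding 23 calendar days to May 5, 2025 gives May 28, 2025, which is the last day of the cure period.
From Wednesday, May 28, 2025, 15 business days (May 29, May 30, Jun 2, Jun 3, …, Jun 16, Jun 17, Jun 18, skipping weekends) brings us to Wednesday, Jun 18, 2025, which is the last day of the waiting period.
The date termination becomes effective: 30 calendar days after Jun 18, 2025 is Jul 18, 2025.

Jul 18, 2025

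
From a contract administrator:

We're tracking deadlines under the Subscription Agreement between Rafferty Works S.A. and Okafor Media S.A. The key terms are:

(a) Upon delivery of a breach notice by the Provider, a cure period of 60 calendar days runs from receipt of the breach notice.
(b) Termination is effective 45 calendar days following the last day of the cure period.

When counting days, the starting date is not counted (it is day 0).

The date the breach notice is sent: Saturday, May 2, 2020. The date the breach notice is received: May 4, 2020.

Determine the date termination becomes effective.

August 17, 2020

Adding 60 calendar days to May 4, 2020 gives July 3, 2020, which is the last day of the cure period.
The date termination becomes effective: July 3, 2020 + 45 days = August 17, 2020.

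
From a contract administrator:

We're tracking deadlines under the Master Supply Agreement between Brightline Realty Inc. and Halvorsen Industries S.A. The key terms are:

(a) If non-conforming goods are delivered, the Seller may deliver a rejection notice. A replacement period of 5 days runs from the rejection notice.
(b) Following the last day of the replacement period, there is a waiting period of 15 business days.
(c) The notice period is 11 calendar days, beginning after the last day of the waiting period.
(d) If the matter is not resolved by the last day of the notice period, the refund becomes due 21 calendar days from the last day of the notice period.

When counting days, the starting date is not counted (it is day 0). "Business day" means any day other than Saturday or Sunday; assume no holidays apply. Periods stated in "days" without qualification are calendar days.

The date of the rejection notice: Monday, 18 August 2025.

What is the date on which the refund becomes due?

Adding 5 calendar days to 18 August 2025 gives 23 August 2025, which is the last day of the replacement period.
From Saturday, 23 August 2025, 15 business days (Aug 25, Aug 26, Aug 27, Aug 28, …, Sep 10, Sep 11, Sep 12, skipping weekends) brings us to Friday, 12 September 2025, which is the last day of the waiting period.
The last day of the notice period: 11 calendar days after 12 September 2025 is 23 September 2025.
Adding 21 calendar days to 23 September 2025 gives 14 October 2025, which is the date on which the refund becomes due.

14 October 2025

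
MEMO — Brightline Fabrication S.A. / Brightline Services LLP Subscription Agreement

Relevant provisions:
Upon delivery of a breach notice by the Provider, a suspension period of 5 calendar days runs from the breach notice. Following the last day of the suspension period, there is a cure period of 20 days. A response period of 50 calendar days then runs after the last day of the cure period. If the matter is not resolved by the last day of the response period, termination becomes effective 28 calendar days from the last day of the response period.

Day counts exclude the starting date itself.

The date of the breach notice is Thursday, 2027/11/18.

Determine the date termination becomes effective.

Adding 5 calendar days to 2027/11/18 gives 2027/11/23, which is the last day of the suspension period.
Adding 20 calendar days to 2027/11/23 gives 2027/12/13, which is the last day of the cure period.
Adding 50 calendar days to 2027/12/13 gives 2028/02/01, which is the last day of the response period.
The date termination becomes effective: 28 calendar days after 2028/02/01 is 2028/02/29.

2028/02/29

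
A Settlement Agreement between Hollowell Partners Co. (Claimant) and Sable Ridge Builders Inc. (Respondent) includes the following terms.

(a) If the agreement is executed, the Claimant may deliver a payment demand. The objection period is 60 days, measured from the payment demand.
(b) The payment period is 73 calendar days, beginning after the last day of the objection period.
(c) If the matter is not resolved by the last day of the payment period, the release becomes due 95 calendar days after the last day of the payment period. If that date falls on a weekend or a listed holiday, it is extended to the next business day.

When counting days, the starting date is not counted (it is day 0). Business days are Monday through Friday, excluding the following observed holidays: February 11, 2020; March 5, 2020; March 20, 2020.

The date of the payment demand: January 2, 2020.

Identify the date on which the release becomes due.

August 17, 2020

The last day of the objection period: 60 calendar days after January 2, 2020 is March 2, 2020.
Adding 73 calendar days to March 2, 2020 gives May 14, 2020, which is the last day of the payment period.
The date on which the release becomes due: 95 calendar days after May 14, 2020 is August 17, 2020. August 17, 2020 is a Monday and is not a listed holiday, so no roll-forward applies.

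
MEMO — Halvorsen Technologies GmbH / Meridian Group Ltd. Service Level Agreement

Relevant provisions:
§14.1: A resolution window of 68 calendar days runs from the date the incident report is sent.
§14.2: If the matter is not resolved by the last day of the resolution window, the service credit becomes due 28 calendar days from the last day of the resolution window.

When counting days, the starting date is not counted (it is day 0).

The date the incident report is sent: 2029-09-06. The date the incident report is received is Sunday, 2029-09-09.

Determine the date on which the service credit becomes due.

The last day of the resolution window: 2029-09-06 + 68 days = 2029-11-13.
Adding 28 calendar days to 2029-11-13 gives 2029-12-11, which is the date on which the service credit becomes due.

2029-12-11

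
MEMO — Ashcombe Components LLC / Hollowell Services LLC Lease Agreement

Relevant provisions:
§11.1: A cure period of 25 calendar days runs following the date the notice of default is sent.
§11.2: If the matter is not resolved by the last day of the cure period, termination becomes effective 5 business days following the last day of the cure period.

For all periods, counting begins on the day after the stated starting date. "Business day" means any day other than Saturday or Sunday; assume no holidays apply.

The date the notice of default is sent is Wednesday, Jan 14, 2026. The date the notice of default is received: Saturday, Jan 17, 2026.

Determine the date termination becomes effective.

Feb 13, 2026

The last day of the cure period: Jan 14, 2026 + 25 days = Feb 8, 2026.
The date termination becomes effective: counting 5 business days from Sunday, Feb 8, 2026 (Feb 9, Feb 10, Feb 11, Feb 12, Feb 13, skipping weekends) reaches Friday, Feb 13, 2026.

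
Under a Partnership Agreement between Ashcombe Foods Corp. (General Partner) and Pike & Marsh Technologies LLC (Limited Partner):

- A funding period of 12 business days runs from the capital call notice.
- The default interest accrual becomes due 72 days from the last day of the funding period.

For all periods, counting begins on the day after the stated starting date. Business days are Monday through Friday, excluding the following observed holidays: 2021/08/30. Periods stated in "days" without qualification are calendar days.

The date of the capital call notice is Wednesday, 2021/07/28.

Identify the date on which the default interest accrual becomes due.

The last day of the funding period: counting 12 business days from Wednesday, 2021/07/28 (Jul 29, Jul 30, Aug 2, Aug 3, …, Aug 11, Aug 12, Aug 13, skipping weekends) reaches Friday, 2021/08/13.
The date on which the default interest accrual becomes due: 72 calendar days after 2021/08/13 is 2021/10/24.

2021/10/24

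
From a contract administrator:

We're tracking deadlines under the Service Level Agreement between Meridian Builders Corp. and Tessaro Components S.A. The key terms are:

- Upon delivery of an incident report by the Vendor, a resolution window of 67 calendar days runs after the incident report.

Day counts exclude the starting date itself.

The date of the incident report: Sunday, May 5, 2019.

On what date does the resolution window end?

Jul 11, 2019

The last day of the resolution window: 67 calendar days after May 5, 2019 is Jul 11, 2019.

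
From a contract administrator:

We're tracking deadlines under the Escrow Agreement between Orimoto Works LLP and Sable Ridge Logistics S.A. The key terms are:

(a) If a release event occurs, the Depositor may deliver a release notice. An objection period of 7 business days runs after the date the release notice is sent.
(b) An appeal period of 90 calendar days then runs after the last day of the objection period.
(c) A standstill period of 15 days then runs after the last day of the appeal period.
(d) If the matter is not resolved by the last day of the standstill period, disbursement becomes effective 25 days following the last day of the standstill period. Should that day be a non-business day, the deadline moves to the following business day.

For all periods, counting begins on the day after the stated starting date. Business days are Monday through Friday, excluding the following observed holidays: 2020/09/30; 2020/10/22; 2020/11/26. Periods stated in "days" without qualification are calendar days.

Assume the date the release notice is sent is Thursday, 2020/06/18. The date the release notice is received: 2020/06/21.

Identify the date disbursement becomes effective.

2020/11/06

The last day of the objection period: 7 business days after Thursday, 2020/06/18, skipping weekends — Jun 19, Jun 22, Jun 23, Jun 24, Jun 25, Jun 26, Jun 29 — lands on Monday, 2020/06/29.
The last day of the appeal period: 90 calendar days after 2020/06/29 is 2020/09/27.
The last day of the standstill period: 2020/09/27 + 15 days = 2020/10/12.
Adding 25 calendar days to 2020/10/12 gives 2020/11/06, which is the date disbursement becomes effective. 2020/11/06 is a Friday and is not a listed holiday, so no roll-forward applies.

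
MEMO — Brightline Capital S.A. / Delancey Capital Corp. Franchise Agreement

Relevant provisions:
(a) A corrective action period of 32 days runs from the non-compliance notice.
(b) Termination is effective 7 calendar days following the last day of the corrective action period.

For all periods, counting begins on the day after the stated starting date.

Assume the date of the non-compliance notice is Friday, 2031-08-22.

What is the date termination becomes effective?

2031-09-30

The last day of the corrective action period: 2031-08-22 + 32 days = 2031-09-23.
The date termination becomes effective: 2031-09-23 + 7 days = 2031-09-30.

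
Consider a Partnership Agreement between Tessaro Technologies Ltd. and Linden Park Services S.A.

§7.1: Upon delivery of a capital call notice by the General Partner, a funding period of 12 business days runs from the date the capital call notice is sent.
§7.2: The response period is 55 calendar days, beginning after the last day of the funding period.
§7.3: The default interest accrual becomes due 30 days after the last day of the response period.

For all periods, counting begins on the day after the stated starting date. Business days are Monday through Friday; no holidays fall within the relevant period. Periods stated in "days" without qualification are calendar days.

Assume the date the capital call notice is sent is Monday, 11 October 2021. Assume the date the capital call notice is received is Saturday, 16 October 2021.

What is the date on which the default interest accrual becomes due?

From Monday, 11 October 2021, 12 business days (Oct 12, Oct 13, Oct 14, Oct 15, …, Oct 25, Oct 26, Oct 27, skipping weekends) brings us to Wednesday, 27 October 2021, which is the last day of the funding period.
Adding 55 calendar days to 27 October 2021 gives 21 December 2021, which is the last day of the response period.
The date on which the default interest accrual becomes due: 30 calendar days after 21 December 2021 is 20 January 2022.

20 January 2022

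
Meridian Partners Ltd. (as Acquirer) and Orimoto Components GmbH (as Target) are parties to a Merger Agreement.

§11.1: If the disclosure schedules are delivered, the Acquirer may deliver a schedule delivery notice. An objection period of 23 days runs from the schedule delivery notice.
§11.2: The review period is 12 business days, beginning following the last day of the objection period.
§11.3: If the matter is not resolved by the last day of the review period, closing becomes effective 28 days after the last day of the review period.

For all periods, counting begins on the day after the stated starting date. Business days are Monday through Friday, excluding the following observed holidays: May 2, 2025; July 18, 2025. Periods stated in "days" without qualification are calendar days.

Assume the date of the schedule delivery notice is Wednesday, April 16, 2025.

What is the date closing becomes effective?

June 24, 2025

The last day of the objection period: 23 calendar days after April 16, 2025 is May 9, 2025.
The last day of the review period: 12 business days after Friday, May 9, 2025, skipping weekends — May 12, May 13, May 14, May 15, …, May 23, May 26, May 27 — lands on Tuesday, May 27, 2025.
The date closing becomes effective: 28 calendar days after May 27, 2025 is June 24, 2025.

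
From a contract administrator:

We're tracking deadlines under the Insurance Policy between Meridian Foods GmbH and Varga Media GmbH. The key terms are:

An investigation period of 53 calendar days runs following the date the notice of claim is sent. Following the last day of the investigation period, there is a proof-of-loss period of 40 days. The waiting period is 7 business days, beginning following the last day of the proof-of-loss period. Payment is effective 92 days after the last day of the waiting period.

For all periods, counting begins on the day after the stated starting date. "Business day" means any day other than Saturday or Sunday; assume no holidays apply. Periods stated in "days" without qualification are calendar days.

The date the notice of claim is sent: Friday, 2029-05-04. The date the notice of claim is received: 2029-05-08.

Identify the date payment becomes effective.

2029-11-14

The last day of the investigation period: 53 calendar days after 2029-05-04 is 2029-06-26.
The last day of the proof-of-loss period: 2029-06-26 + 40 days = 2029-08-05.
The last day of the waiting period: 7 business days after Sunday, 2029-08-05, skipping weekends — Aug 6, Aug 7, Aug 8, Aug 9, Aug 10, Aug 13, Aug 14 — lands on Tuesday, 2029-08-14.
Adding 92 calendar days to 2029-08-14 gives 2029-11-14, which is the date payment becomes effective.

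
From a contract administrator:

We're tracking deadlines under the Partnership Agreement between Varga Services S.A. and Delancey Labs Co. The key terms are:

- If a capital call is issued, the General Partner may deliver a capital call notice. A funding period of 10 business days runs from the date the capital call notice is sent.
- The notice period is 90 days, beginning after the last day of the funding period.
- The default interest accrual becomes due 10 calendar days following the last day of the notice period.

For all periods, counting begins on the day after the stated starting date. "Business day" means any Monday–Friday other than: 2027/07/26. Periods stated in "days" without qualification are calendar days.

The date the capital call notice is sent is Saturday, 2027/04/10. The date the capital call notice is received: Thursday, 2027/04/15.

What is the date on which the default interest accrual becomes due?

2027/08/01

The last day of the funding period: 10 business days after Saturday, 2027/04/10, skipping weekends — Apr 12, Apr 13, Apr 14, Apr 15, Apr 16, Apr 19, Apr 20, Apr 21, Apr 22, Apr 23 — lands on Friday, 2027/04/23.
Adding 90 calendar days to 2027/04/23 gives 2027/07/22, which is the last day of the notice period.
The date on which the default interest accrual becomes due: 10 calendar days after 2027/07/22 is 2027/08/01.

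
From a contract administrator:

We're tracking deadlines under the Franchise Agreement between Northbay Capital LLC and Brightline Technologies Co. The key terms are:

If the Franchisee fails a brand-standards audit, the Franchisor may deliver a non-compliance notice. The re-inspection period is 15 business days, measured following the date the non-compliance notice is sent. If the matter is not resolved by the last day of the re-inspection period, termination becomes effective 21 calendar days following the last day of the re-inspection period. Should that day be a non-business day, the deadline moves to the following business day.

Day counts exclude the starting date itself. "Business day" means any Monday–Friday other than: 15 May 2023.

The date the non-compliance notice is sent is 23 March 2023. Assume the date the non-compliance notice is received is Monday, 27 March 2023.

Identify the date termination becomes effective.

4 May 2023

The last day of the re-inspection period: counting 15 business days from Thursday, 23 March 2023 (Mar 24, Mar 27, Mar 28, Mar 29, …, Apr 11, Apr 12, Apr 13, skipping weekends) reaches Thursday, 13 April 2023.
Adding 21 calendar days to 13 April 2023 gives 4 May 2023, which is the date termination becomes effective. 4 May 2023 is a Thursday and is not a listed holiday, so no roll-forward applies.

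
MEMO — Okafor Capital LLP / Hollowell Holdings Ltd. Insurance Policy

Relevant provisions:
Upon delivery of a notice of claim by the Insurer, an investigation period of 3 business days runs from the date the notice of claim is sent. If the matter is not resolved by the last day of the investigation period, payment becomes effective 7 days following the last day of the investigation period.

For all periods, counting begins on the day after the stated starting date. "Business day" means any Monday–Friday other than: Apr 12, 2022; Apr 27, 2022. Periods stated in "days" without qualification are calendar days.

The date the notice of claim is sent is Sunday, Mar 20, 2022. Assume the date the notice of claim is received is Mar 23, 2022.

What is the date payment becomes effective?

Mar 30, 2022

The last day of the investigation period: counting 3 business days from Sunday, Mar 20, 2022 (Mar 21, Mar 22, Mar 23, skipping weekends) reaches Wednesday, Mar 23, 2022.
The date payment becomes effective: 7 calendar days after Mar 23, 2022 is Mar 30, 2022.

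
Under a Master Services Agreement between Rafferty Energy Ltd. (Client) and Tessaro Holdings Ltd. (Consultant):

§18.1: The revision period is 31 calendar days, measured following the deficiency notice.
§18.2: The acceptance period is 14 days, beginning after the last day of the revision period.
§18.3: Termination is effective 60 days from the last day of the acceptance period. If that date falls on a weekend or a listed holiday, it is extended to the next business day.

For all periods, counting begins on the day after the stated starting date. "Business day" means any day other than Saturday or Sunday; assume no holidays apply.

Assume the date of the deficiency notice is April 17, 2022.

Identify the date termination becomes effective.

Adding 31 calendar days to April 17, 2022 gives May 18, 2022, which is the last day of the revision period.
The last day of the acceptance period: May 18, 2022 + 14 days = June 1, 2022.
Adding 60 calendar days to June 1, 2022 gives July 31, 2022, which is the date termination becomes effective. That falls on a Sunday, so it rolls to the next business day, Monday, August 1, 2022.

August 1, 2022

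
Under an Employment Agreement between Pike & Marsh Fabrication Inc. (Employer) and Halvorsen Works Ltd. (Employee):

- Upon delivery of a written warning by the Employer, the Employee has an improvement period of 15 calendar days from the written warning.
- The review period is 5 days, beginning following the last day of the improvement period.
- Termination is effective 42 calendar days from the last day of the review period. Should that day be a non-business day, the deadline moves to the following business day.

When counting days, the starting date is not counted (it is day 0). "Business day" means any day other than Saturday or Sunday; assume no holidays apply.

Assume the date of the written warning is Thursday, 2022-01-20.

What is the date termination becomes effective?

2022-03-23

The last day of the improvement period: 2022-01-20 + 15 days = 2022-02-04.
The last day of the review period: 5 calendar days after 2022-02-04 is 2022-02-09.
The date termination becomes effective: 2022-02-09 + 42 days = 2022-03-23. 2022-03-23 is a Wednesday, so no roll-forward applies.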